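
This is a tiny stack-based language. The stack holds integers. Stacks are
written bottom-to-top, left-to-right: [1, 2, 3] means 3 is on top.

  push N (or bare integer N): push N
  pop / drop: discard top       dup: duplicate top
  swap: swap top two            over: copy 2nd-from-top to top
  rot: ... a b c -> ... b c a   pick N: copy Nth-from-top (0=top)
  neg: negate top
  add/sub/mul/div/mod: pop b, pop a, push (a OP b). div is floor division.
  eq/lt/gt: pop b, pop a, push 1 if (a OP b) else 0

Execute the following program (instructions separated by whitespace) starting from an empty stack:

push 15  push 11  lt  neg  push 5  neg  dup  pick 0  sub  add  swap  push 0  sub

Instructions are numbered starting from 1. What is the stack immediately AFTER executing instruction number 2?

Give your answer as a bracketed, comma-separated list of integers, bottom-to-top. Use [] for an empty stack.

Step 1 ('push 15'): [15]
Step 2 ('push 11'): [15, 11]

Answer: [15, 11]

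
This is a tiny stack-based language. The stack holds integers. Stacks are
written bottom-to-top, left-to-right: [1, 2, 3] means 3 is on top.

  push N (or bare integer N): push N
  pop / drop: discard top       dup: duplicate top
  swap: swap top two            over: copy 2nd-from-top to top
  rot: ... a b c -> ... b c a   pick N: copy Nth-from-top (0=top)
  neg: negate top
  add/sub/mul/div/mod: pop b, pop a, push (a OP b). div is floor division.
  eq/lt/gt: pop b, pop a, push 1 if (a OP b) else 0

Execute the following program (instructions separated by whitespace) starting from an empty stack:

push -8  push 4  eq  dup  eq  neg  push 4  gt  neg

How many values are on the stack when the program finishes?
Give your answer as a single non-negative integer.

Answer: 1

Derivation:
After 'push -8': stack = [-8] (depth 1)
After 'push 4': stack = [-8, 4] (depth 2)
After 'eq': stack = [0] (depth 1)
After 'dup': stack = [0, 0] (depth 2)
After 'eq': stack = [1] (depth 1)
After 'neg': stack = [-1] (depth 1)
After 'push 4': stack = [-1, 4] (depth 2)
After 'gt': stack = [0] (depth 1)
After 'neg': stack = [0] (depth 1)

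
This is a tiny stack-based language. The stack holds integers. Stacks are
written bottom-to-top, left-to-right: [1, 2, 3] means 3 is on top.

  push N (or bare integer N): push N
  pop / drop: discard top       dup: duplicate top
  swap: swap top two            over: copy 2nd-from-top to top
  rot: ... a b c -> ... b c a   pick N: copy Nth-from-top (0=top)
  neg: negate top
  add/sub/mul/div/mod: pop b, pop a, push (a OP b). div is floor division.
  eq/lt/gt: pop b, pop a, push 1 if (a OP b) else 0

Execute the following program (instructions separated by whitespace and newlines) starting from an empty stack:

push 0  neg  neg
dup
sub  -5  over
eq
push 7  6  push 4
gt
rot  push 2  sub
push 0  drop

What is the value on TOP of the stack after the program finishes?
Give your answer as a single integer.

After 'push 0': [0]
After 'neg': [0]
After 'neg': [0]
After 'dup': [0, 0]
After 'sub': [0]
After 'push -5': [0, -5]
After 'over': [0, -5, 0]
After 'eq': [0, 0]
After 'push 7': [0, 0, 7]
After 'push 6': [0, 0, 7, 6]
After 'push 4': [0, 0, 7, 6, 4]
After 'gt': [0, 0, 7, 1]
After 'rot': [0, 7, 1, 0]
After 'push 2': [0, 7, 1, 0, 2]
After 'sub': [0, 7, 1, -2]
After 'push 0': [0, 7, 1, -2, 0]
After 'drop': [0, 7, 1, -2]

Answer: -2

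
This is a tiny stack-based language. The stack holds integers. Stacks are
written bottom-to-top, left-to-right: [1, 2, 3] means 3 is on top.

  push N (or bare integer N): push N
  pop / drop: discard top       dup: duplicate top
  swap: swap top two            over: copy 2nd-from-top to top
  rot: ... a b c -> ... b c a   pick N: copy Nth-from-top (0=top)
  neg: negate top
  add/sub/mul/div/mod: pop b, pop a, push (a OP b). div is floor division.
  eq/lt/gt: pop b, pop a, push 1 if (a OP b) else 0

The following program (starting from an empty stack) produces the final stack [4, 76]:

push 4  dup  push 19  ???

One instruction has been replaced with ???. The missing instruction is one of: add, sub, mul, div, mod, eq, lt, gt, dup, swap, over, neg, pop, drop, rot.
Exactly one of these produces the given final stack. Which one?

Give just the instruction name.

Answer: mul

Derivation:
Stack before ???: [4, 4, 19]
Stack after ???:  [4, 76]
The instruction that transforms [4, 4, 19] -> [4, 76] is: mul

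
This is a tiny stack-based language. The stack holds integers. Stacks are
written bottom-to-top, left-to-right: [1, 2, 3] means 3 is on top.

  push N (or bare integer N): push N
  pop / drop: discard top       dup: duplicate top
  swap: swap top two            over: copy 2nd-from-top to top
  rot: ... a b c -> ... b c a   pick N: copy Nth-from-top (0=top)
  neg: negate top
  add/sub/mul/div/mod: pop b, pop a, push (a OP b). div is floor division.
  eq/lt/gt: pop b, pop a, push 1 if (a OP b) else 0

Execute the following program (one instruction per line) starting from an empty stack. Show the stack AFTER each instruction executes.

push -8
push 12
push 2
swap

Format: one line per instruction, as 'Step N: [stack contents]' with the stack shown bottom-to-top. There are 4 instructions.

Step 1: [-8]
Step 2: [-8, 12]
Step 3: [-8, 12, 2]
Step 4: [-8, 2, 12]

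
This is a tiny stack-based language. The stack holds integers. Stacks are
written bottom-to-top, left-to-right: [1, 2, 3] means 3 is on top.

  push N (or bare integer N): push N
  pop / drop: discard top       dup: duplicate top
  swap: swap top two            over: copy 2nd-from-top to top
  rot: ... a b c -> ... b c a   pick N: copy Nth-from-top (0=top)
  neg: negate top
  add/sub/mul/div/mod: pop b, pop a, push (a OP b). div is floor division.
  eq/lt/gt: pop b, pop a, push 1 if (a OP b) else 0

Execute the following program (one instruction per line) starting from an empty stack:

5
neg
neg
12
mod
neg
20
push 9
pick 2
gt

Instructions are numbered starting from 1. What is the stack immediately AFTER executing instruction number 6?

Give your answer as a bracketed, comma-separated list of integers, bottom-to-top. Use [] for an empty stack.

Answer: [-5]

Derivation:
Step 1 ('5'): [5]
Step 2 ('neg'): [-5]
Step 3 ('neg'): [5]
Step 4 ('12'): [5, 12]
Step 5 ('mod'): [5]
Step 6 ('neg'): [-5]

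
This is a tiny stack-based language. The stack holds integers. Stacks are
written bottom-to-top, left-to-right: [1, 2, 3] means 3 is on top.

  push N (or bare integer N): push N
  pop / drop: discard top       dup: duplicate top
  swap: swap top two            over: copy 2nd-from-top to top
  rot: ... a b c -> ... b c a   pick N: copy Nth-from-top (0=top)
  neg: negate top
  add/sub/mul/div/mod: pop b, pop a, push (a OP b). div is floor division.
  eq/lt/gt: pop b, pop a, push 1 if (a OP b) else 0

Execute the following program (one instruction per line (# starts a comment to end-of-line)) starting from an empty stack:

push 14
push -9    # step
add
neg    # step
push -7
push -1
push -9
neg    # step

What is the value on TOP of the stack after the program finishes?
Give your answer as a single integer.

Answer: 9

Derivation:
After 'push 14': [14]
After 'push -9': [14, -9]
After 'add': [5]
After 'neg': [-5]
After 'push -7': [-5, -7]
After 'push -1': [-5, -7, -1]
After 'push -9': [-5, -7, -1, -9]
After 'neg': [-5, -7, -1, 9]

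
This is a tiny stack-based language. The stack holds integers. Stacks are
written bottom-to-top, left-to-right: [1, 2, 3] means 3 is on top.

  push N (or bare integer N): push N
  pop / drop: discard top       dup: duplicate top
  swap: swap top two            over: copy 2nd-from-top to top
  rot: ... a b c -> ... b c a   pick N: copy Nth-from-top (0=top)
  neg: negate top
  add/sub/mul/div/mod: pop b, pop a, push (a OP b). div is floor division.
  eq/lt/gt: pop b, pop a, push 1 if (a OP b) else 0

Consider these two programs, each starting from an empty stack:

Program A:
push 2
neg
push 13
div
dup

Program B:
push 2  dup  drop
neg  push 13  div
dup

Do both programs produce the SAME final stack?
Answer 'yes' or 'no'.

Program A trace:
  After 'push 2': [2]
  After 'neg': [-2]
  After 'push 13': [-2, 13]
  After 'div': [-1]
  After 'dup': [-1, -1]
Program A final stack: [-1, -1]

Program B trace:
  After 'push 2': [2]
  After 'dup': [2, 2]
  After 'drop': [2]
  After 'neg': [-2]
  After 'push 13': [-2, 13]
  After 'div': [-1]
  After 'dup': [-1, -1]
Program B final stack: [-1, -1]
Same: yes

Answer: yes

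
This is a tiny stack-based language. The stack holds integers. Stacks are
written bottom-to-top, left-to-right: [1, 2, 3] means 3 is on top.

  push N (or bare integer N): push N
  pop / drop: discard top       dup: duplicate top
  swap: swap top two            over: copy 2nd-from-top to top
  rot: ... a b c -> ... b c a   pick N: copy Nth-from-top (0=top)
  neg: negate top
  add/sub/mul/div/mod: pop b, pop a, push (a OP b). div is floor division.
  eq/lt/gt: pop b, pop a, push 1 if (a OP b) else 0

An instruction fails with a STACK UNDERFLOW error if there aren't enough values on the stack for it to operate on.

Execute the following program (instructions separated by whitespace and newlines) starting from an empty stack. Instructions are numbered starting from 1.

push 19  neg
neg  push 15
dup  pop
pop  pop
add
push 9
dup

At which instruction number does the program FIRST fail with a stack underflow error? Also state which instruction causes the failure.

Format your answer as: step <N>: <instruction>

Answer: step 9: add

Derivation:
Step 1 ('push 19'): stack = [19], depth = 1
Step 2 ('neg'): stack = [-19], depth = 1
Step 3 ('neg'): stack = [19], depth = 1
Step 4 ('push 15'): stack = [19, 15], depth = 2
Step 5 ('dup'): stack = [19, 15, 15], depth = 3
Step 6 ('pop'): stack = [19, 15], depth = 2
Step 7 ('pop'): stack = [19], depth = 1
Step 8 ('pop'): stack = [], depth = 0
Step 9 ('add'): needs 2 value(s) but depth is 0 — STACK UNDERFLOW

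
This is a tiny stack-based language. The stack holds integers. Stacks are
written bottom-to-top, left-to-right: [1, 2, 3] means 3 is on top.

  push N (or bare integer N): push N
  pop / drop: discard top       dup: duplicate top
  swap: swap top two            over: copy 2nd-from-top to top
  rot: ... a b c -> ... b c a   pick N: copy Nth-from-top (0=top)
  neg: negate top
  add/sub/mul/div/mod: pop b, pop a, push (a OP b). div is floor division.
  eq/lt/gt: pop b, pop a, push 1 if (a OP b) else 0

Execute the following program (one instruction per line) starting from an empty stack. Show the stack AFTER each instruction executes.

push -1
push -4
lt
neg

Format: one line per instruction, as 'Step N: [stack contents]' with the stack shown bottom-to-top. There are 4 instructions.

Step 1: [-1]
Step 2: [-1, -4]
Step 3: [0]
Step 4: [0]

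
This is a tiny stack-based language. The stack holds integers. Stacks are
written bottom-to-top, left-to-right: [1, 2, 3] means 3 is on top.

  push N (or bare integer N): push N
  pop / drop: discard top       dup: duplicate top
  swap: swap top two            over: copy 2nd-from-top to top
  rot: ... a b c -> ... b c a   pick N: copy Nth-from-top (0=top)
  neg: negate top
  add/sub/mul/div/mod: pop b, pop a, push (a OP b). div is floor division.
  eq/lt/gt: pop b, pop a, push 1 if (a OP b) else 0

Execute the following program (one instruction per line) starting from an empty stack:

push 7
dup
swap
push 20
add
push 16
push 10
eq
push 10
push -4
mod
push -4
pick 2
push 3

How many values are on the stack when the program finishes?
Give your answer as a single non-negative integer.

Answer: 7

Derivation:
After 'push 7': stack = [7] (depth 1)
After 'dup': stack = [7, 7] (depth 2)
After 'swap': stack = [7, 7] (depth 2)
After 'push 20': stack = [7, 7, 20] (depth 3)
After 'add': stack = [7, 27] (depth 2)
After 'push 16': stack = [7, 27, 16] (depth 3)
After 'push 10': stack = [7, 27, 16, 10] (depth 4)
After 'eq': stack = [7, 27, 0] (depth 3)
After 'push 10': stack = [7, 27, 0, 10] (depth 4)
After 'push -4': stack = [7, 27, 0, 10, -4] (depth 5)
After 'mod': stack = [7, 27, 0, -2] (depth 4)
After 'push -4': stack = [7, 27, 0, -2, -4] (depth 5)
After 'pick 2': stack = [7, 27, 0, -2, -4, 0] (depth 6)
After 'push 3': stack = [7, 27, 0, -2, -4, 0, 3] (depth 7)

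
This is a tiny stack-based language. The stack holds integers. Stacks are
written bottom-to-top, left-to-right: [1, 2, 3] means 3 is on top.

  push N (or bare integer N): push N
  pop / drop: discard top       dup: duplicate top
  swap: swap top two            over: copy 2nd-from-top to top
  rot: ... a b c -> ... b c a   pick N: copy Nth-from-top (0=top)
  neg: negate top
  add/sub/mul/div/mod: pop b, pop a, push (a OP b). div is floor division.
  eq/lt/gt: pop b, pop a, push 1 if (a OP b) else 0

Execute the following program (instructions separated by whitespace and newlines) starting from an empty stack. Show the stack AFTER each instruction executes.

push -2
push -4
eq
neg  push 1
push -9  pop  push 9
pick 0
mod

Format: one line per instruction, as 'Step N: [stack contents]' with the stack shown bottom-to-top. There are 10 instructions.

Step 1: [-2]
Step 2: [-2, -4]
Step 3: [0]
Step 4: [0]
Step 5: [0, 1]
Step 6: [0, 1, -9]
Step 7: [0, 1]
Step 8: [0, 1, 9]
Step 9: [0, 1, 9, 9]
Step 10: [0, 1, 0]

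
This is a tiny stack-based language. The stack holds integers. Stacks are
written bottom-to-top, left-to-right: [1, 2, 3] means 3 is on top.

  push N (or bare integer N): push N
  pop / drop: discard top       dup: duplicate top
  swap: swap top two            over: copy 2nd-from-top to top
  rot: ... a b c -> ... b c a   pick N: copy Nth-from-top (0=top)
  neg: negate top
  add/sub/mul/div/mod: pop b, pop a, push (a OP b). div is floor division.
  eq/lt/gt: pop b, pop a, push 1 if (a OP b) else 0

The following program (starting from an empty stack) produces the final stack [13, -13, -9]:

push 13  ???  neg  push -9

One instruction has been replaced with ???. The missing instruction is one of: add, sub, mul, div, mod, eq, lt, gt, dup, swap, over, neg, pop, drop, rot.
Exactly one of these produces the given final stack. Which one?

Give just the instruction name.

Stack before ???: [13]
Stack after ???:  [13, 13]
The instruction that transforms [13] -> [13, 13] is: dup

Answer: dup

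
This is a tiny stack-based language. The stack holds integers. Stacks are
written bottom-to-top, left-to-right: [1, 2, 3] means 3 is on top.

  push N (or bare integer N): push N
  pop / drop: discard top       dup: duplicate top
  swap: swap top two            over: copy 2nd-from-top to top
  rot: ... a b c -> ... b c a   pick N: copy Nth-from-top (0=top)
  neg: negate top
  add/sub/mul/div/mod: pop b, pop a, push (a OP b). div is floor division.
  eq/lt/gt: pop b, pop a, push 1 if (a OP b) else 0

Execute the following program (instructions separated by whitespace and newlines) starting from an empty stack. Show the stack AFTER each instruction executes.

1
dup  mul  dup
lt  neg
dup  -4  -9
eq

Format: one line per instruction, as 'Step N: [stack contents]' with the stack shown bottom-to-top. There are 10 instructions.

Step 1: [1]
Step 2: [1, 1]
Step 3: [1]
Step 4: [1, 1]
Step 5: [0]
Step 6: [0]
Step 7: [0, 0]
Step 8: [0, 0, -4]
Step 9: [0, 0, -4, -9]
Step 10: [0, 0, 0]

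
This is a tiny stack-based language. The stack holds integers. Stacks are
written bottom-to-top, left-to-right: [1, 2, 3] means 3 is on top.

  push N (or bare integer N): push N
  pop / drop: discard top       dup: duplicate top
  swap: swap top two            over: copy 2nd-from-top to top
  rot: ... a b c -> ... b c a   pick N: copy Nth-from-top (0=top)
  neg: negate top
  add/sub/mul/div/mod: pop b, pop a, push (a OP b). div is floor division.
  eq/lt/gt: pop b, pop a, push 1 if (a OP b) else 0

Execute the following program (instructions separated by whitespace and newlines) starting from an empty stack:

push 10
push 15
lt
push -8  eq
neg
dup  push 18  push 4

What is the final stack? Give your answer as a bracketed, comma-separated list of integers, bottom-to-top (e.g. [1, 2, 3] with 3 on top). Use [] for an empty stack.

Answer: [0, 0, 18, 4]

Derivation:
After 'push 10': [10]
After 'push 15': [10, 15]
After 'lt': [1]
After 'push -8': [1, -8]
After 'eq': [0]
After 'neg': [0]
After 'dup': [0, 0]
After 'push 18': [0, 0, 18]
After 'push 4': [0, 0, 18, 4]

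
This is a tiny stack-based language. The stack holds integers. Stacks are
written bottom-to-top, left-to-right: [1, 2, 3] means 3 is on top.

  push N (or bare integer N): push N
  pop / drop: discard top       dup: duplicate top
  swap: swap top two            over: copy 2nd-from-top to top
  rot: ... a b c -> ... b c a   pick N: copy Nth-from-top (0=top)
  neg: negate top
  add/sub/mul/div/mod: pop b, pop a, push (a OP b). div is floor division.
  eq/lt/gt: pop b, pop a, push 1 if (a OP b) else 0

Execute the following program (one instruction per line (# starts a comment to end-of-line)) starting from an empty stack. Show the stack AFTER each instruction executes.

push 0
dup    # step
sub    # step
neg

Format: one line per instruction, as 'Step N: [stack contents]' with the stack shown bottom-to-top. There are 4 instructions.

Step 1: [0]
Step 2: [0, 0]
Step 3: [0]
Step 4: [0]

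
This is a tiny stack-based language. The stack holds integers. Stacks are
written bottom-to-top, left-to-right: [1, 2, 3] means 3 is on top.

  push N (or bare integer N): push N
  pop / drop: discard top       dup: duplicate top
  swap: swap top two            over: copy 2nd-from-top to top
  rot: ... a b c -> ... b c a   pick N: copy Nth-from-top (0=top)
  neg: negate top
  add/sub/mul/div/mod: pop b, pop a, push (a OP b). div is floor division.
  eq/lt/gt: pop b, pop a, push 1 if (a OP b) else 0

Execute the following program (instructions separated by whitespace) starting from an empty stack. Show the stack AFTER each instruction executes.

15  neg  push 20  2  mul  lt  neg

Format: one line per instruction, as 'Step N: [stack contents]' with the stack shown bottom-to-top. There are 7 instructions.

Step 1: [15]
Step 2: [-15]
Step 3: [-15, 20]
Step 4: [-15, 20, 2]
Step 5: [-15, 40]
Step 6: [1]
Step 7: [-1]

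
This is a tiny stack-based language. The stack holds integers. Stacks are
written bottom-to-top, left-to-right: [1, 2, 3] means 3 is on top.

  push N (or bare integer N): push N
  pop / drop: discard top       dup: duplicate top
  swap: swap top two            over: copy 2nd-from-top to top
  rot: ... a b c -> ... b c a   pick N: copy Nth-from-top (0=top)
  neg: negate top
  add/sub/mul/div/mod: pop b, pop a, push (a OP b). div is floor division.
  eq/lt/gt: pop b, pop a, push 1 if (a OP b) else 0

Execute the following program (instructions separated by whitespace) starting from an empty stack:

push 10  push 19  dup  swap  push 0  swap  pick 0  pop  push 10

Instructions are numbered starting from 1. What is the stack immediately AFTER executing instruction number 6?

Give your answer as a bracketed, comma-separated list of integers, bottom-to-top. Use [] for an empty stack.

Answer: [10, 19, 0, 19]

Derivation:
Step 1 ('push 10'): [10]
Step 2 ('push 19'): [10, 19]
Step 3 ('dup'): [10, 19, 19]
Step 4 ('swap'): [10, 19, 19]
Step 5 ('push 0'): [10, 19, 19, 0]
Step 6 ('swap'): [10, 19, 0, 19]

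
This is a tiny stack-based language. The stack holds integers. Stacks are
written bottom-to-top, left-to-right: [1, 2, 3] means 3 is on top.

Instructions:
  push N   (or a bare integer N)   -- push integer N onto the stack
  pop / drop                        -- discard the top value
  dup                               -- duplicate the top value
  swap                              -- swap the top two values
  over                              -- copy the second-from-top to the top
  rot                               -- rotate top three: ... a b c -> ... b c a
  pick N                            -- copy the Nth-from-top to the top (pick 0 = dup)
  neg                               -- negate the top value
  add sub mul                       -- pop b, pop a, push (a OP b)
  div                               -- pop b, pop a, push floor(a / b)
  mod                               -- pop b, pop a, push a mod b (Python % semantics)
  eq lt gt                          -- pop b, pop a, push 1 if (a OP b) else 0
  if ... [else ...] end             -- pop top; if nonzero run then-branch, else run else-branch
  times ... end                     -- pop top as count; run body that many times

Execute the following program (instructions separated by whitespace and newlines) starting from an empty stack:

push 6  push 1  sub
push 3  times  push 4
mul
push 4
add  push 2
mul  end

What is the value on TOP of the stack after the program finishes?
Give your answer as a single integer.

After 'push 6': [6]
After 'push 1': [6, 1]
After 'sub': [5]
After 'push 3': [5, 3]
After 'times': [5]
After 'push 4': [5, 4]
After 'mul': [20]
After 'push 4': [20, 4]
After 'add': [24]
After 'push 2': [24, 2]
  ...
After 'push 4': [192, 4]
After 'add': [196]
After 'push 2': [196, 2]
After 'mul': [392]
After 'push 4': [392, 4]
After 'mul': [1568]
After 'push 4': [1568, 4]
After 'add': [1572]
After 'push 2': [1572, 2]
After 'mul': [3144]

Answer: 3144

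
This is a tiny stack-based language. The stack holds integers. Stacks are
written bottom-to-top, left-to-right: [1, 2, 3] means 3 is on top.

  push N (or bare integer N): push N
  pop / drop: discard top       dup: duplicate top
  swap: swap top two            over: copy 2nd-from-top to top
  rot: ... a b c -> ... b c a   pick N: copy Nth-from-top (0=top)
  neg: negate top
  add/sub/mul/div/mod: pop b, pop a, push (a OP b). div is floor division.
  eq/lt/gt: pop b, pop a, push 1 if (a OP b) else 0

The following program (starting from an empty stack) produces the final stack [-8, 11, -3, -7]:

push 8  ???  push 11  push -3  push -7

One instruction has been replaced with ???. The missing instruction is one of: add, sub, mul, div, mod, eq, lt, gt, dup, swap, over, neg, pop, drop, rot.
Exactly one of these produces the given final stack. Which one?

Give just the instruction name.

Answer: neg

Derivation:
Stack before ???: [8]
Stack after ???:  [-8]
The instruction that transforms [8] -> [-8] is: neg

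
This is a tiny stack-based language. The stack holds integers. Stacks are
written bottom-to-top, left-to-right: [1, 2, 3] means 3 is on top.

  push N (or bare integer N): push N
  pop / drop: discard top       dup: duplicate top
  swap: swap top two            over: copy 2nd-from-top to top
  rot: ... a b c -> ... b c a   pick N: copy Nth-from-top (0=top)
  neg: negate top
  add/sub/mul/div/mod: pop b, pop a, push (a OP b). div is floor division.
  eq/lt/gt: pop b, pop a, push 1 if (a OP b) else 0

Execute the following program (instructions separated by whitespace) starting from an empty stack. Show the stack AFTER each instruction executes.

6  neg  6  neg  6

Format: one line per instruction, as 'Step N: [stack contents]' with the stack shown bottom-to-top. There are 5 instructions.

Step 1: [6]
Step 2: [-6]
Step 3: [-6, 6]
Step 4: [-6, -6]
Step 5: [-6, -6, 6]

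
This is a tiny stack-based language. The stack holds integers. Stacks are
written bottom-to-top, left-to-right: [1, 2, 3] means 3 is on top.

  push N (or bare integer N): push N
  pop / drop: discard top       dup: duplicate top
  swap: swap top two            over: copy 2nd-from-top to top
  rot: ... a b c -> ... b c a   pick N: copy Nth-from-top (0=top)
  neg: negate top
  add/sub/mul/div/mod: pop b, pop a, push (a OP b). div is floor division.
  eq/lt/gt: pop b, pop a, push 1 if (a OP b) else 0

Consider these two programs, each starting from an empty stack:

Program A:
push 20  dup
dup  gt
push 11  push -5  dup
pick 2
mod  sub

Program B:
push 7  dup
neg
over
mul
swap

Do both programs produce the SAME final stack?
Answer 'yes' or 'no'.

Answer: no

Derivation:
Program A trace:
  After 'push 20': [20]
  After 'dup': [20, 20]
  After 'dup': [20, 20, 20]
  After 'gt': [20, 0]
  After 'push 11': [20, 0, 11]
  After 'push -5': [20, 0, 11, -5]
  After 'dup': [20, 0, 11, -5, -5]
  After 'pick 2': [20, 0, 11, -5, -5, 11]
  After 'mod': [20, 0, 11, -5, 6]
  After 'sub': [20, 0, 11, -11]
Program A final stack: [20, 0, 11, -11]

Program B trace:
  After 'push 7': [7]
  After 'dup': [7, 7]
  After 'neg': [7, -7]
  After 'over': [7, -7, 7]
  After 'mul': [7, -49]
  After 'swap': [-49, 7]
Program B final stack: [-49, 7]
Same: no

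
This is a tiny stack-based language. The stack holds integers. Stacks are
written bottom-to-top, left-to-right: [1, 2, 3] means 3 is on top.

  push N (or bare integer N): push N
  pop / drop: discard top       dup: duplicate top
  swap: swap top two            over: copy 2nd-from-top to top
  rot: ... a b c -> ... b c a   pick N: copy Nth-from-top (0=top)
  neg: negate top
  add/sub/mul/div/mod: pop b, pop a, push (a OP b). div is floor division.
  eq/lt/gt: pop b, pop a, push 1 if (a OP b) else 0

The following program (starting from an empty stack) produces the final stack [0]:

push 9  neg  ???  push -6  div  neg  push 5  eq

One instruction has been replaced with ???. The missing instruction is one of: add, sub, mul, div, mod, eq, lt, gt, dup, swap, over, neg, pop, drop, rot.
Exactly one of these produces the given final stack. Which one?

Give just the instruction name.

Answer: neg

Derivation:
Stack before ???: [-9]
Stack after ???:  [9]
The instruction that transforms [-9] -> [9] is: neg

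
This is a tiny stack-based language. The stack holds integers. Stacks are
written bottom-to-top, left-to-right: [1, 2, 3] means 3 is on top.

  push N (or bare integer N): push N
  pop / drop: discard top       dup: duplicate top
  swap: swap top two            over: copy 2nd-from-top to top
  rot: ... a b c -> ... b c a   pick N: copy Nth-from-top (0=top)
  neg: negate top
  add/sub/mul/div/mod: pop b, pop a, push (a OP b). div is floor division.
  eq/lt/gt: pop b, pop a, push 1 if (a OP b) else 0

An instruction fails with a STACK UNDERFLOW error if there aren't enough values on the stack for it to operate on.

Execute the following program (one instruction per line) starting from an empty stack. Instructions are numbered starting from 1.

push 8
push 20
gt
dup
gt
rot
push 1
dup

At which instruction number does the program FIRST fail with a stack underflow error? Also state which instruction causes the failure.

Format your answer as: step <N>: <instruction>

Answer: step 6: rot

Derivation:
Step 1 ('push 8'): stack = [8], depth = 1
Step 2 ('push 20'): stack = [8, 20], depth = 2
Step 3 ('gt'): stack = [0], depth = 1
Step 4 ('dup'): stack = [0, 0], depth = 2
Step 5 ('gt'): stack = [0], depth = 1
Step 6 ('rot'): needs 3 value(s) but depth is 1 — STACK UNDERFLOW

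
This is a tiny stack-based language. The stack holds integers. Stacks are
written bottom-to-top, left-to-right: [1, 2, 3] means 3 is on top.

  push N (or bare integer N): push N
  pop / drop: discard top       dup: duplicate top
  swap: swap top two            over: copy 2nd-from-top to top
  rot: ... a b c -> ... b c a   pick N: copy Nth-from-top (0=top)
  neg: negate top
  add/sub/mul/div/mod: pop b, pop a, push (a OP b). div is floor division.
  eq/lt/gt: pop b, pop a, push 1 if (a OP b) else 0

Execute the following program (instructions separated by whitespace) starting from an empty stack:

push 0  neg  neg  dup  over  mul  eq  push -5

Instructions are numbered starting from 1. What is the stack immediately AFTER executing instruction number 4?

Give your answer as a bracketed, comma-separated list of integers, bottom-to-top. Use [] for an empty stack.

Answer: [0, 0]

Derivation:
Step 1 ('push 0'): [0]
Step 2 ('neg'): [0]
Step 3 ('neg'): [0]
Step 4 ('dup'): [0, 0]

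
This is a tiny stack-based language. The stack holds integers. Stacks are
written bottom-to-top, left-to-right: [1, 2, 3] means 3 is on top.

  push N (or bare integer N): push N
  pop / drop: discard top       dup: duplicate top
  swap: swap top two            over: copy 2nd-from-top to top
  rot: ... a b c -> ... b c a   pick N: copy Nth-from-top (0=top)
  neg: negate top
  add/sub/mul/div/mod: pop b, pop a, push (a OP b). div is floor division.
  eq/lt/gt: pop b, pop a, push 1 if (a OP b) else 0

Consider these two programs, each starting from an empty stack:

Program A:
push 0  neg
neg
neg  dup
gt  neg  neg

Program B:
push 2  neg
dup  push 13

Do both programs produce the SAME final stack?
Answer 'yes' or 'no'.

Answer: no

Derivation:
Program A trace:
  After 'push 0': [0]
  After 'neg': [0]
  After 'neg': [0]
  After 'neg': [0]
  After 'dup': [0, 0]
  After 'gt': [0]
  After 'neg': [0]
  After 'neg': [0]
Program A final stack: [0]

Program B trace:
  After 'push 2': [2]
  After 'neg': [-2]
  After 'dup': [-2, -2]
  After 'push 13': [-2, -2, 13]
Program B final stack: [-2, -2, 13]
Same: no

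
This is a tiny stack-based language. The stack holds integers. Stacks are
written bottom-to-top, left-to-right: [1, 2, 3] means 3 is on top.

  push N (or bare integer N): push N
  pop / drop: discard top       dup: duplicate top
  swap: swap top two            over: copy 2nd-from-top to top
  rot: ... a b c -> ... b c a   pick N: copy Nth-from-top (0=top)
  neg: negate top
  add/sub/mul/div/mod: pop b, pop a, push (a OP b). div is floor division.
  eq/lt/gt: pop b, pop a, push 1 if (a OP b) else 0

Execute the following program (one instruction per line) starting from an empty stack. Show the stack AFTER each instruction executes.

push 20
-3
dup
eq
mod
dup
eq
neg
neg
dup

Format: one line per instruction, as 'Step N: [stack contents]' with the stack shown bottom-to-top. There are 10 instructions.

Step 1: [20]
Step 2: [20, -3]
Step 3: [20, -3, -3]
Step 4: [20, 1]
Step 5: [0]
Step 6: [0, 0]
Step 7: [1]
Step 8: [-1]
Step 9: [1]
Step 10: [1, 1]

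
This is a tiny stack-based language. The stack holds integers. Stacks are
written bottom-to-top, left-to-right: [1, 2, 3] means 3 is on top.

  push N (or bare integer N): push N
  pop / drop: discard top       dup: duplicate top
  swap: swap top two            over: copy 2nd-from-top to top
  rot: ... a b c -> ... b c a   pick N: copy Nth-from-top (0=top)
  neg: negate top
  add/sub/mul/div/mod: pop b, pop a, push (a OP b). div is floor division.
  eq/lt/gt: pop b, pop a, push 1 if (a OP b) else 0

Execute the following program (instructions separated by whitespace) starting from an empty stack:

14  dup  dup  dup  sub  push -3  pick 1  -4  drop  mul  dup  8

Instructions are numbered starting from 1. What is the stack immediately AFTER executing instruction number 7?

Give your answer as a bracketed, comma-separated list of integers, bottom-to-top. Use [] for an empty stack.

Step 1 ('14'): [14]
Step 2 ('dup'): [14, 14]
Step 3 ('dup'): [14, 14, 14]
Step 4 ('dup'): [14, 14, 14, 14]
Step 5 ('sub'): [14, 14, 0]
Step 6 ('push -3'): [14, 14, 0, -3]
Step 7 ('pick 1'): [14, 14, 0, -3, 0]

Answer: [14, 14, 0, -3, 0]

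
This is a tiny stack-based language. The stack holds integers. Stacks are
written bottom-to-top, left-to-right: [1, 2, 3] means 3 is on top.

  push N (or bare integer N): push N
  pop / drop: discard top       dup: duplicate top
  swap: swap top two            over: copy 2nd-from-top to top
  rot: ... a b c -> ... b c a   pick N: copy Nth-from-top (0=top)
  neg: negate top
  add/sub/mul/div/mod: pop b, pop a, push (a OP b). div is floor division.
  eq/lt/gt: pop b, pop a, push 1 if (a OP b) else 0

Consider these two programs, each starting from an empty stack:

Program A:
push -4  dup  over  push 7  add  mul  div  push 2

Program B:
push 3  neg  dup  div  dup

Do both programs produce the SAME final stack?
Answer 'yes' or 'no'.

Program A trace:
  After 'push -4': [-4]
  After 'dup': [-4, -4]
  After 'over': [-4, -4, -4]
  After 'push 7': [-4, -4, -4, 7]
  After 'add': [-4, -4, 3]
  After 'mul': [-4, -12]
  After 'div': [0]
  After 'push 2': [0, 2]
Program A final stack: [0, 2]

Program B trace:
  After 'push 3': [3]
  After 'neg': [-3]
  After 'dup': [-3, -3]
  After 'div': [1]
  After 'dup': [1, 1]
Program B final stack: [1, 1]
Same: no

Answer: no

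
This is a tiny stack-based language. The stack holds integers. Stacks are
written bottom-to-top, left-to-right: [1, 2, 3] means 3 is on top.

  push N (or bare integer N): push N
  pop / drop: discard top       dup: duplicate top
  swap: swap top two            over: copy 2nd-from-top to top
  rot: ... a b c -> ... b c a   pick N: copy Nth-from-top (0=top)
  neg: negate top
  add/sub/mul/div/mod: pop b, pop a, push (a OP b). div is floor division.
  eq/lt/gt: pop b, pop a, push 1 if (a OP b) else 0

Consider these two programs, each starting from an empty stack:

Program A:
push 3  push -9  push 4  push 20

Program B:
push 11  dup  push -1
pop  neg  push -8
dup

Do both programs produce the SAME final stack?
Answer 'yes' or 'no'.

Program A trace:
  After 'push 3': [3]
  After 'push -9': [3, -9]
  After 'push 4': [3, -9, 4]
  After 'push 20': [3, -9, 4, 20]
Program A final stack: [3, -9, 4, 20]

Program B trace:
  After 'push 11': [11]
  After 'dup': [11, 11]
  After 'push -1': [11, 11, -1]
  After 'pop': [11, 11]
  After 'neg': [11, -11]
  After 'push -8': [11, -11, -8]
  After 'dup': [11, -11, -8, -8]
Program B final stack: [11, -11, -8, -8]
Same: no

Answer: no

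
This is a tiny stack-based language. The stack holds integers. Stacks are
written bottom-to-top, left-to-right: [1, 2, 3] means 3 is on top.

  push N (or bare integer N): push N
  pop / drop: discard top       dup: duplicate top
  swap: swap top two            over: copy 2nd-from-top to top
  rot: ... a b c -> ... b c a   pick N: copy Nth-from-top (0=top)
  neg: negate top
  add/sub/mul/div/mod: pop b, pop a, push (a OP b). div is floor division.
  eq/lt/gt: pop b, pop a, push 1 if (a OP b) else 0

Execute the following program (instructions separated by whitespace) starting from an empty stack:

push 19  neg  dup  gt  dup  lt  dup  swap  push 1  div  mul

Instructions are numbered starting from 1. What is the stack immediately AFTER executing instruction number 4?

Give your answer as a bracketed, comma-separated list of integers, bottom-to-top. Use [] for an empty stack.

Answer: [0]

Derivation:
Step 1 ('push 19'): [19]
Step 2 ('neg'): [-19]
Step 3 ('dup'): [-19, -19]
Step 4 ('gt'): [0]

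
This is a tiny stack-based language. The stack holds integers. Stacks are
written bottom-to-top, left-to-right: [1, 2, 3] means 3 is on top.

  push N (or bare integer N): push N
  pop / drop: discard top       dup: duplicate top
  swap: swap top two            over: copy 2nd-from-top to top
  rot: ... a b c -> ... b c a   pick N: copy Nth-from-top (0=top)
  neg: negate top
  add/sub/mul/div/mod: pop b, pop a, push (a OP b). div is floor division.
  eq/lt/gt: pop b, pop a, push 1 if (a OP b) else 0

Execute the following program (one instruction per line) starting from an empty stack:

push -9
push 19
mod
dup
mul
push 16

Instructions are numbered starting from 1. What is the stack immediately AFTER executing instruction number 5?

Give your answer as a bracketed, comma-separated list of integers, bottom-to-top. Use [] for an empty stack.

Answer: [100]

Derivation:
Step 1 ('push -9'): [-9]
Step 2 ('push 19'): [-9, 19]
Step 3 ('mod'): [10]
Step 4 ('dup'): [10, 10]
Step 5 ('mul'): [100]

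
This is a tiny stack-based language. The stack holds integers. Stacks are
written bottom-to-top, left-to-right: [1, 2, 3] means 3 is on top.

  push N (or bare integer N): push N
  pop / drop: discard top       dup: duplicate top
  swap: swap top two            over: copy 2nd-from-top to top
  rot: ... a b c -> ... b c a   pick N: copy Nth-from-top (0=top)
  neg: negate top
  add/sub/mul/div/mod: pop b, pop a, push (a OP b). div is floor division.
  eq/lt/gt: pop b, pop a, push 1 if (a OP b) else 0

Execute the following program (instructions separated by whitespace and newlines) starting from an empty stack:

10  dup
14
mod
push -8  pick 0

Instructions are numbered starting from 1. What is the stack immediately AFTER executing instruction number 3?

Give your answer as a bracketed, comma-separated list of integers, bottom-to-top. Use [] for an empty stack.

Answer: [10, 10, 14]

Derivation:
Step 1 ('10'): [10]
Step 2 ('dup'): [10, 10]
Step 3 ('14'): [10, 10, 14]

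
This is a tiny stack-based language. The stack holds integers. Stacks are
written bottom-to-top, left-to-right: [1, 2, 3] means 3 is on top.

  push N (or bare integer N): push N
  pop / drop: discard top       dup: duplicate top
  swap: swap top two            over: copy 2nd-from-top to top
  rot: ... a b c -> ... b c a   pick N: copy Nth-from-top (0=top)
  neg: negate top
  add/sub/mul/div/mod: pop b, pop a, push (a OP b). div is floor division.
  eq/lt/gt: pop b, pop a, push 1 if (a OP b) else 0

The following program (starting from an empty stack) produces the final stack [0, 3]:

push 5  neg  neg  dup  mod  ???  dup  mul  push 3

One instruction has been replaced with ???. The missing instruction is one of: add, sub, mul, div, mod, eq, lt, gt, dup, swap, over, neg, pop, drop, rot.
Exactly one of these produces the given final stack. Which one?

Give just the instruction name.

Answer: neg

Derivation:
Stack before ???: [0]
Stack after ???:  [0]
The instruction that transforms [0] -> [0] is: neg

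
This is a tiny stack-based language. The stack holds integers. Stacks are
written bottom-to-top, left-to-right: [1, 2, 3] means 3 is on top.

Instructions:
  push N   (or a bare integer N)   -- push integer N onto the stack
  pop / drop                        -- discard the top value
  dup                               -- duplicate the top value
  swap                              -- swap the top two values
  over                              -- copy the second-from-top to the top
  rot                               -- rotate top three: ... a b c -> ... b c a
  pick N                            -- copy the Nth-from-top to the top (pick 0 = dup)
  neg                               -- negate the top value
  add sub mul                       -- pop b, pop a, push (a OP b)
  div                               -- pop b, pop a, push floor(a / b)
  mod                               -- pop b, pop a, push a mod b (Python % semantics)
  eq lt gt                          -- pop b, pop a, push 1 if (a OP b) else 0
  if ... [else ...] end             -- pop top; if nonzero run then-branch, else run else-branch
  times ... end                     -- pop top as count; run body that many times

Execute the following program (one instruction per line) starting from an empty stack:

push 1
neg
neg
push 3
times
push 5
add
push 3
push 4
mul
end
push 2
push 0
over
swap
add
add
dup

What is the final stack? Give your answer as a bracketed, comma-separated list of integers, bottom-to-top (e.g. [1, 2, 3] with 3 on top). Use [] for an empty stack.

Answer: [6, 17, 17, 12, 4, 4]

Derivation:
After 'push 1': [1]
After 'neg': [-1]
After 'neg': [1]
After 'push 3': [1, 3]
After 'times': [1]
After 'push 5': [1, 5]
After 'add': [6]
After 'push 3': [6, 3]
After 'push 4': [6, 3, 4]
After 'mul': [6, 12]
After 'push 5': [6, 12, 5]
After 'add': [6, 17]
  ...
After 'push 5': [6, 17, 12, 5]
After 'add': [6, 17, 17]
After 'push 3': [6, 17, 17, 3]
After 'push 4': [6, 17, 17, 3, 4]
After 'mul': [6, 17, 17, 12]
After 'push 2': [6, 17, 17, 12, 2]
After 'push 0': [6, 17, 17, 12, 2, 0]
After 'over': [6, 17, 17, 12, 2, 0, 2]
After 'swap': [6, 17, 17, 12, 2, 2, 0]
After 'add': [6, 17, 17, 12, 2, 2]
After 'add': [6, 17, 17, 12, 4]
After 'dup': [6, 17, 17, 12, 4, 4]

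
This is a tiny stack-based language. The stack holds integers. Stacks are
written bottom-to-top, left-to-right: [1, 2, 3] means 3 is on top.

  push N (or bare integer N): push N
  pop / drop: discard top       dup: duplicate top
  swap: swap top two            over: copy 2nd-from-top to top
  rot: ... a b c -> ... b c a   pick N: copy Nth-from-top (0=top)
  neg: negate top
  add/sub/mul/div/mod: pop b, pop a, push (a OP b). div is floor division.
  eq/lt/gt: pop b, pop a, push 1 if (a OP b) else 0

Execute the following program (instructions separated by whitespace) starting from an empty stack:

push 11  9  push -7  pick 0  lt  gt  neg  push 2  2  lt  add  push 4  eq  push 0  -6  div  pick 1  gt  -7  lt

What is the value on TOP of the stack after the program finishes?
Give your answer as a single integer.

After 'push 11': [11]
After 'push 9': [11, 9]
After 'push -7': [11, 9, -7]
After 'pick 0': [11, 9, -7, -7]
After 'lt': [11, 9, 0]
After 'gt': [11, 1]
After 'neg': [11, -1]
After 'push 2': [11, -1, 2]
After 'push 2': [11, -1, 2, 2]
After 'lt': [11, -1, 0]
After 'add': [11, -1]
After 'push 4': [11, -1, 4]
After 'eq': [11, 0]
After 'push 0': [11, 0, 0]
After 'push -6': [11, 0, 0, -6]
After 'div': [11, 0, 0]
After 'pick 1': [11, 0, 0, 0]
After 'gt': [11, 0, 0]
After 'push -7': [11, 0, 0, -7]
After 'lt': [11, 0, 0]

Answer: 0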